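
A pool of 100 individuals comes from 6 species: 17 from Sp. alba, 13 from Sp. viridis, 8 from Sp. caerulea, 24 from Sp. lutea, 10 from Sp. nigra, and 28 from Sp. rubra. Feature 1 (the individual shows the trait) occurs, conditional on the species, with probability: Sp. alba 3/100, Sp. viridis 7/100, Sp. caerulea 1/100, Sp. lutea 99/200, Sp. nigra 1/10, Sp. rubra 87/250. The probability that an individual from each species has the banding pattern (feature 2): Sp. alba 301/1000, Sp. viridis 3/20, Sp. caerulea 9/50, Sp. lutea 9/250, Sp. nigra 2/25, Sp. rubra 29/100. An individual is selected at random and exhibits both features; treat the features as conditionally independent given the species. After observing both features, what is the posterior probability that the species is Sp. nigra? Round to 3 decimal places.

By Bayes' rule, posterior ∝ prior × likelihood:
  Sp. alba: 0.17 × 0.03 × 0.301 = 0.0015351
  Sp. viridis: 0.13 × 0.07 × 0.15 = 0.001365
  Sp. caerulea: 0.08 × 0.01 × 0.18 = 0.000144
  Sp. lutea: 0.24 × 0.495 × 0.036 = 0.0042768
  Sp. nigra: 0.1 × 0.1 × 0.08 = 0.0008
  Sp. rubra: 0.28 × 0.348 × 0.29 = 0.0282576
Total = 0.0363785.
P(Sp. nigra | evidence) = 0.0008 / 0.0363785 ≈ 0.022.

0.022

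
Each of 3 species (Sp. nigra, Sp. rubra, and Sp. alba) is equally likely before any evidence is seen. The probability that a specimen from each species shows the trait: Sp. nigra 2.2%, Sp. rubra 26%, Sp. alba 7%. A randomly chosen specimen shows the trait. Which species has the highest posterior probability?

Since the prior is uniform, the posterior is proportional to the likelihood:
  Sp. nigra: 0.022
  Sp. rubra: 0.26
  Sp. alba: 0.07
Sum = 0.352.
Largest term belongs to Sp. rubra, so Sp. rubra is most probable.

Sp. rubra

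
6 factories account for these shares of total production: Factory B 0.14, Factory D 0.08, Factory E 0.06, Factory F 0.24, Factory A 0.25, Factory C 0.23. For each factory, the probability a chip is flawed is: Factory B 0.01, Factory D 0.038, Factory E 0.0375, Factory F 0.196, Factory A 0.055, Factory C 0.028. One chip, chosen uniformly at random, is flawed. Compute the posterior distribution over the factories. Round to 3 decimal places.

Factory B 0.019, Factory D 0.041, Factory E 0.030, Factory F 0.636, Factory A 0.186, Factory C 0.087

Unnormalized posteriors (prior × likelihood):
  Factory B: 0.14 × 0.01 = 0.0014
  Factory D: 0.08 × 0.038 = 0.00304
  Factory E: 0.06 × 0.0375 = 0.00225
  Factory F: 0.24 × 0.196 = 0.04704
  Factory A: 0.25 × 0.055 = 0.01375
  Factory C: 0.23 × 0.028 = 0.00644
Sum = 0.07392.
P(Factory B | flawed) = 0.0014/0.07392 ≈ 0.019
P(Factory D | flawed) = 0.00304/0.07392 ≈ 0.041
P(Factory E | flawed) = 0.00225/0.07392 ≈ 0.030
P(Factory F | flawed) = 0.04704/0.07392 ≈ 0.636
P(Factory A | flawed) = 0.01375/0.07392 ≈ 0.186
P(Factory C | flawed) = 0.00644/0.07392 ≈ 0.087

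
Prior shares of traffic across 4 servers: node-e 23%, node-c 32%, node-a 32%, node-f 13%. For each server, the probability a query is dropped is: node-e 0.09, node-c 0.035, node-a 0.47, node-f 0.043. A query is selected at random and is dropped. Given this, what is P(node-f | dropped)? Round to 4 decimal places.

0.0298

By Bayes' rule, posterior ∝ prior × likelihood:
  node-e: 0.23 × 0.09 = 0.0207
  node-c: 0.32 × 0.035 = 0.0112
  node-a: 0.32 × 0.47 = 0.1504
  node-f: 0.13 × 0.043 = 0.00559
Sum = 0.18789.
P(node-f | evidence) = 0.00559 / 0.18789 ≈ 0.0298.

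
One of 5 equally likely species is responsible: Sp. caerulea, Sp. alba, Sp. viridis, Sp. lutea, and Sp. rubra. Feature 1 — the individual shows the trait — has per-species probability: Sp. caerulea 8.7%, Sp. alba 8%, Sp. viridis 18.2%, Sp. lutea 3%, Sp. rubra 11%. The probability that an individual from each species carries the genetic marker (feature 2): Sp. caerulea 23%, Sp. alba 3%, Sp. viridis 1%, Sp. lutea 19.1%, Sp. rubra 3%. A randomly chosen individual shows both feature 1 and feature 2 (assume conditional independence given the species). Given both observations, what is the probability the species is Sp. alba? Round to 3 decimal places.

With a uniform prior (1/5 each), posterior ∝ likelihood:
  Sp. caerulea: 0.087 × 0.23 = 0.02001
  Sp. alba: 0.08 × 0.03 = 0.0024
  Sp. viridis: 0.182 × 0.01 = 0.00182
  Sp. lutea: 0.03 × 0.191 = 0.00573
  Sp. rubra: 0.11 × 0.03 = 0.0033
Sum = 0.03326.
P(Sp. alba | evidence) = 0.0024 / 0.03326 ≈ 0.072.

0.072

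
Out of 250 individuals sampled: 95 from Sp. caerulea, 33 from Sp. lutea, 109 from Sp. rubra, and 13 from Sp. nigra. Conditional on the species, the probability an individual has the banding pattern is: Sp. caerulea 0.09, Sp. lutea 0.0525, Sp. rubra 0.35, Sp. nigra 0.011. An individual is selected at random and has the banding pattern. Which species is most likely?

Sp. rubra

Unnormalized posteriors (prior × likelihood):
  Sp. caerulea: 0.38 × 0.09 = 0.0342
  Sp. lutea: 0.132 × 0.0525 = 0.00693
  Sp. rubra: 0.436 × 0.35 = 0.1526
  Sp. nigra: 0.052 × 0.011 = 0.000572
Normalizing constant = 0.194302.
Largest term belongs to Sp. rubra, so Sp. rubra is most probable.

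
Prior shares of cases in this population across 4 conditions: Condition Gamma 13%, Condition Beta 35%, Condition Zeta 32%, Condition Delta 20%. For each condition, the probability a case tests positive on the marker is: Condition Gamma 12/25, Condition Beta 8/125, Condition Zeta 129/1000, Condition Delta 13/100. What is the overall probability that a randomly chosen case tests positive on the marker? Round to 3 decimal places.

0.152

By Bayes' rule, posterior ∝ prior × likelihood:
  Condition Gamma: 0.13 × 0.48 = 0.0624
  Condition Beta: 0.35 × 0.064 = 0.0224
  Condition Zeta: 0.32 × 0.129 = 0.04128
  Condition Delta: 0.2 × 0.13 = 0.026
P(marker-positive) = 0.0624 + 0.0224 + 0.04128 + 0.026 = 0.15208 → 0.152.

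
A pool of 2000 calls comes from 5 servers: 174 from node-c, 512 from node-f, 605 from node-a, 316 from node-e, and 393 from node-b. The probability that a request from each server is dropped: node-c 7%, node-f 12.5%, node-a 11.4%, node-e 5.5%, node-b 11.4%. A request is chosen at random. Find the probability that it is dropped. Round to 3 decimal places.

By Bayes' rule, posterior ∝ prior × likelihood:
  node-c: 0.087 × 0.07 = 0.00609
  node-f: 0.256 × 0.125 = 0.032
  node-a: 0.3025 × 0.114 = 0.034485
  node-e: 0.158 × 0.055 = 0.00869
  node-b: 0.1965 × 0.114 = 0.022401
P(dropped) = 0.00609 + 0.032 + 0.034485 + 0.00869 + 0.022401 = 0.103666 → 0.104.

0.104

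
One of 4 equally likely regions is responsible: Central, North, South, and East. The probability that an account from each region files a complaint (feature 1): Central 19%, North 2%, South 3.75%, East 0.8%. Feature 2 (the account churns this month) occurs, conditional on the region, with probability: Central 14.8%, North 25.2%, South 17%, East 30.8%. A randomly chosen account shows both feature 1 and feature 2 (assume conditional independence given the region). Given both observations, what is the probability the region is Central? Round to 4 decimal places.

0.6695

With a uniform prior (1/4 each), posterior ∝ likelihood:
  Central: 0.19 × 0.148 = 0.02812
  North: 0.02 × 0.252 = 0.00504
  South: 0.0375 × 0.17 = 0.006375
  East: 0.008 × 0.308 = 0.002464
Sum = 0.041999.
P(Central | evidence) = 0.02812 / 0.041999 ≈ 0.6695.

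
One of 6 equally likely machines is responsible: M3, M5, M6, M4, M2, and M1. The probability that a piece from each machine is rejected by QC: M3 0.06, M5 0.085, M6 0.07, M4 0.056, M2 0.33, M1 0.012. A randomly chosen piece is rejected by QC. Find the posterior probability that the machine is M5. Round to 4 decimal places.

0.1387

Since the prior is uniform, the posterior is proportional to the likelihood:
  M3: 0.06
  M5: 0.085
  M6: 0.07
  M4: 0.056
  M2: 0.33
  M1: 0.012
Sum = 0.613.
P(M5 | evidence) = 0.085 / 0.613 ≈ 0.1387.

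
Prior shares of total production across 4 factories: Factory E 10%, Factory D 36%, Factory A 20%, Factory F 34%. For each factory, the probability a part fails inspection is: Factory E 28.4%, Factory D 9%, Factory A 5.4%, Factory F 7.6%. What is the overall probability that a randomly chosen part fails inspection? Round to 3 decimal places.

Unnormalized posteriors (prior × likelihood):
  Factory E: 0.1 × 0.284 = 0.0284
  Factory D: 0.36 × 0.09 = 0.0324
  Factory A: 0.2 × 0.054 = 0.0108
  Factory F: 0.34 × 0.076 = 0.02584
P(nonconforming) = 0.0284 + 0.0324 + 0.0108 + 0.02584 = 0.09744 → 0.097.

0.097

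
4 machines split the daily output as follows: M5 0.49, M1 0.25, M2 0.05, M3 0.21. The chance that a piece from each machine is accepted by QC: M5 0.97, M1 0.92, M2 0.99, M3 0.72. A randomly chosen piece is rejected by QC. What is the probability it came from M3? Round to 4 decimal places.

Taking complements, P(rejected | each) = M5 0.03, M1 0.08, M2 0.01, M3 0.28.
Compute prior × likelihood for every hypothesis:
  M5: 0.49 × 0.03 = 0.0147
  M1: 0.25 × 0.08 = 0.02
  M2: 0.05 × 0.01 = 0.0005
  M3: 0.21 × 0.28 = 0.0588
Normalizing constant = 0.094.
P(M3 | evidence) = 0.0588 / 0.094 ≈ 0.6255.

0.6255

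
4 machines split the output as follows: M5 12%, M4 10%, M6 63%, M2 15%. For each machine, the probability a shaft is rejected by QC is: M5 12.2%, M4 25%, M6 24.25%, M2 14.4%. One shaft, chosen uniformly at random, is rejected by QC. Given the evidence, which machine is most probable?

M6

Prior × likelihood for each hypothesis:
  M5: 0.12 × 0.122 = 0.01464
  M4: 0.1 × 0.25 = 0.025
  M6: 0.63 × 0.2425 = 0.152775
  M2: 0.15 × 0.144 = 0.0216
Total = 0.214015.
Largest term belongs to M6, so M6 is most probable.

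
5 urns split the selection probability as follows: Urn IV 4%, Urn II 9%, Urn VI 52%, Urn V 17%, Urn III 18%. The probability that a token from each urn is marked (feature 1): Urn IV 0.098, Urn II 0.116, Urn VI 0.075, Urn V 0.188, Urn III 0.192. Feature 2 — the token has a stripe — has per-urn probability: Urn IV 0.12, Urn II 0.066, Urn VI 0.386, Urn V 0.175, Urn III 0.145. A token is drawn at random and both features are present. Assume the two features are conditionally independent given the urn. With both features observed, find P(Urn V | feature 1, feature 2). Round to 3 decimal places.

Prior × likelihood for each hypothesis:
  Urn IV: 0.04 × 0.098 × 0.12 = 0.0004704
  Urn II: 0.09 × 0.116 × 0.066 = 0.00068904
  Urn VI: 0.52 × 0.075 × 0.386 = 0.015054
  Urn V: 0.17 × 0.188 × 0.175 = 0.005593
  Urn III: 0.18 × 0.192 × 0.145 = 0.0050112
Sum = 0.02681764.
P(Urn V | evidence) = 0.005593 / 0.02681764 ≈ 0.209.

0.209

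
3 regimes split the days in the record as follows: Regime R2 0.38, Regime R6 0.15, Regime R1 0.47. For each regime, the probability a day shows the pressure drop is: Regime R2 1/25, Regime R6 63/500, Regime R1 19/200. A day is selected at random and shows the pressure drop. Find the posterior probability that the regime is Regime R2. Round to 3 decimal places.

Compute prior × likelihood for every hypothesis:
  Regime R2: 0.38 × 0.04 = 0.0152
  Regime R6: 0.15 × 0.126 = 0.0189
  Regime R1: 0.47 × 0.095 = 0.04465
Normalizing constant = 0.07875.
P(Regime R2 | evidence) = 0.0152 / 0.07875 ≈ 0.193.

0.193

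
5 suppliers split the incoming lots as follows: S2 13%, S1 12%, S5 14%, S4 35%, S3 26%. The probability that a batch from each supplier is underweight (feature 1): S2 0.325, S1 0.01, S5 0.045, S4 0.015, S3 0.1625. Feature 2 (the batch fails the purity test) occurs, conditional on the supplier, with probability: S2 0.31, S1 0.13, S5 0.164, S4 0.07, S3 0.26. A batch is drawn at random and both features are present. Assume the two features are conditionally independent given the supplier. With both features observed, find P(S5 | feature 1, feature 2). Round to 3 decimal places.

0.040

Prior × likelihood for each hypothesis:
  S2: 0.13 × 0.325 × 0.31 = 0.0130975
  S1: 0.12 × 0.01 × 0.13 = 0.000156
  S5: 0.14 × 0.045 × 0.164 = 0.0010332
  S4: 0.35 × 0.015 × 0.07 = 0.0003675
  S3: 0.26 × 0.1625 × 0.26 = 0.010985
Sum = 0.0256392.
P(S5 | evidence) = 0.0010332 / 0.0256392 ≈ 0.040.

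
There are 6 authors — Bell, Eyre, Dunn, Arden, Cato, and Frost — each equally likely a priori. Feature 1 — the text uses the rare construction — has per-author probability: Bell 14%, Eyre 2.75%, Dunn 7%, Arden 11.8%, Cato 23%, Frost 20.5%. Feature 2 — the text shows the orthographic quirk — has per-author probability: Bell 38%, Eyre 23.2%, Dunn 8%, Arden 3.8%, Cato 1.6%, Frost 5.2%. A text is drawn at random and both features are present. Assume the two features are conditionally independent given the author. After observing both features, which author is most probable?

Bell

Since the prior is uniform, the posterior is proportional to the likelihood:
  Bell: 0.14 × 0.38 = 0.0532
  Eyre: 0.0275 × 0.232 = 0.00638
  Dunn: 0.07 × 0.08 = 0.0056
  Arden: 0.118 × 0.038 = 0.004484
  Cato: 0.23 × 0.016 = 0.00368
  Frost: 0.205 × 0.052 = 0.01066
Normalizing constant = 0.084004.
Largest term belongs to Bell, so Bell is most probable.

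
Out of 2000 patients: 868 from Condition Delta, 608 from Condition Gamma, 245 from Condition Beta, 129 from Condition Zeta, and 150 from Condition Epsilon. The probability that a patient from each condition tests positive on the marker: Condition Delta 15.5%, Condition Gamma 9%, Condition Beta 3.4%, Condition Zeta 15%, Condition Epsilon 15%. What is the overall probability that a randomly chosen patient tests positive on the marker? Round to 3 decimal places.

0.120

Compute prior × likelihood for every hypothesis:
  Condition Delta: 0.434 × 0.155 = 0.06727
  Condition Gamma: 0.304 × 0.09 = 0.02736
  Condition Beta: 0.1225 × 0.034 = 0.004165
  Condition Zeta: 0.0645 × 0.15 = 0.009675
  Condition Epsilon: 0.075 × 0.15 = 0.01125
P(marker-positive) = 0.06727 + 0.02736 + 0.004165 + 0.009675 + 0.01125 = 0.11972 → 0.120.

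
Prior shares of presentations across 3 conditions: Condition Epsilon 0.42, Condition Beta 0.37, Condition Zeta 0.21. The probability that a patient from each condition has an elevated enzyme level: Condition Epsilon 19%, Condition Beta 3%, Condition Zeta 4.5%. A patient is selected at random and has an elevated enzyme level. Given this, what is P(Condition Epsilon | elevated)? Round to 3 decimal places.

0.795

Unnormalized posteriors (prior × likelihood):
  Condition Epsilon: 0.42 × 0.19 = 0.0798
  Condition Beta: 0.37 × 0.03 = 0.0111
  Condition Zeta: 0.21 × 0.045 = 0.00945
Normalizing constant = 0.10035.
P(Condition Epsilon | evidence) = 0.0798 / 0.10035 ≈ 0.795.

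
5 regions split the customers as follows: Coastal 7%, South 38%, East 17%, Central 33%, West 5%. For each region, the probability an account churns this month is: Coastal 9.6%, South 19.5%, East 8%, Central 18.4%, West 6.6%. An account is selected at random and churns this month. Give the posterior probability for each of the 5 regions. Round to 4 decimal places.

By Bayes' rule, posterior ∝ prior × likelihood:
  Coastal: 0.07 × 0.096 = 0.00672
  South: 0.38 × 0.195 = 0.0741
  East: 0.17 × 0.08 = 0.0136
  Central: 0.33 × 0.184 = 0.06072
  West: 0.05 × 0.066 = 0.0033
Sum = 0.15844.
P(Coastal | churn) = 0.00672/0.15844 ≈ 0.0424
P(South | churn) = 0.0741/0.15844 ≈ 0.4677
P(East | churn) = 0.0136/0.15844 ≈ 0.0858
P(Central | churn) = 0.06072/0.15844 ≈ 0.3832
P(West | churn) = 0.0033/0.15844 ≈ 0.0208

Coastal 0.0424, South 0.4677, East 0.0858, Central 0.3832, West 0.0208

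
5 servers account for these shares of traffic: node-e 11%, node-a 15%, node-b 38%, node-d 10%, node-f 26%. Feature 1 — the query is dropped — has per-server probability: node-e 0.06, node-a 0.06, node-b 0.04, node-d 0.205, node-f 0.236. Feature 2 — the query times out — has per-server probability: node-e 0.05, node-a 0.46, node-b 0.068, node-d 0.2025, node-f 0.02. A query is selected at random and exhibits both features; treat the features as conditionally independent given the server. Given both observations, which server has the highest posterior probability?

node-d

By Bayes' rule, posterior ∝ prior × likelihood:
  node-e: 0.11 × 0.06 × 0.05 = 0.00033
  node-a: 0.15 × 0.06 × 0.46 = 0.00414
  node-b: 0.38 × 0.04 × 0.068 = 0.0010336
  node-d: 0.1 × 0.205 × 0.2025 = 0.00415125
  node-f: 0.26 × 0.236 × 0.02 = 0.0012272
Normalizing constant = 0.01088205.
Largest term belongs to node-d, so node-d is most probable.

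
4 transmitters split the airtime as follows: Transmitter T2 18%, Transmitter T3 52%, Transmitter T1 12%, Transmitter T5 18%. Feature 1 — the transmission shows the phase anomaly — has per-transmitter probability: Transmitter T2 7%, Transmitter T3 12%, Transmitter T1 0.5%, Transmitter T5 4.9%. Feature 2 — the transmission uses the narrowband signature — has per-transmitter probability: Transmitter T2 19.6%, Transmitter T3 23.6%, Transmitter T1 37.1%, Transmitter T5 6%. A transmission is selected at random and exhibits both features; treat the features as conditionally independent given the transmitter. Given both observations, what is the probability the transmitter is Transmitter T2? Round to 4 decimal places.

0.1376

By Bayes' rule, posterior ∝ prior × likelihood:
  Transmitter T2: 0.18 × 0.07 × 0.196 = 0.0024696
  Transmitter T3: 0.52 × 0.12 × 0.236 = 0.0147264
  Transmitter T1: 0.12 × 0.005 × 0.371 = 0.0002226
  Transmitter T5: 0.18 × 0.049 × 0.06 = 0.0005292
Sum = 0.0179478.
P(Transmitter T2 | evidence) = 0.0024696 / 0.0179478 ≈ 0.1376.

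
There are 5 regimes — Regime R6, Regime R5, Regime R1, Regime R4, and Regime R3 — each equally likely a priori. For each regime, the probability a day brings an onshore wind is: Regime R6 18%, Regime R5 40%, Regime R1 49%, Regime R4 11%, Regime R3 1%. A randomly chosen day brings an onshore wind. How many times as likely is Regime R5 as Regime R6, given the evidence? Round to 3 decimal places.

2.222

Since the prior is uniform, the posterior is proportional to the likelihood:
  Regime R6: 0.18
  Regime R5: 0.4
  Regime R1: 0.49
  Regime R4: 0.11
  Regime R3: 0.01
Normalizing constant = 1.19.
The ratio is 0.4 / 0.18 (the normalizer cancels) = 2.222.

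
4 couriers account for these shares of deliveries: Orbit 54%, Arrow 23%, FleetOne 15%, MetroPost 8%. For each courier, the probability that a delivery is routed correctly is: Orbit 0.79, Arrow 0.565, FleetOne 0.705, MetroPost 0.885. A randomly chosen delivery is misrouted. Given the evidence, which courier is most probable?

Taking complements, P(misrouted | each) = Orbit 0.21, Arrow 0.435, FleetOne 0.295, MetroPost 0.115.
Unnormalized posteriors (prior × likelihood):
  Orbit: 0.54 × 0.21 = 0.1134
  Arrow: 0.23 × 0.435 = 0.10005
  FleetOne: 0.15 × 0.295 = 0.04425
  MetroPost: 0.08 × 0.115 = 0.0092
Sum = 0.2669.
Largest term belongs to Orbit, so Orbit is most probable.

Orbit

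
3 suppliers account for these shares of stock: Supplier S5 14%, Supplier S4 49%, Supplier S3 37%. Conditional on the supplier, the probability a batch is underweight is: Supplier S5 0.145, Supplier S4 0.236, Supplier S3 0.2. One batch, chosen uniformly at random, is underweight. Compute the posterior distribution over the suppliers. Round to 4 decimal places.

By Bayes' rule, posterior ∝ prior × likelihood:
  Supplier S5: 0.14 × 0.145 = 0.0203
  Supplier S4: 0.49 × 0.236 = 0.11564
  Supplier S3: 0.37 × 0.2 = 0.074
Total = 0.20994.
P(Supplier S5 | underweight) = 0.0203/0.20994 ≈ 0.0967
P(Supplier S4 | underweight) = 0.11564/0.20994 ≈ 0.5508
P(Supplier S3 | underweight) = 0.074/0.20994 ≈ 0.3525
(Check: 0.0967+0.5508+0.3525 = 1.0000.)

Supplier S5 0.0967, Supplier S4 0.5508, Supplier S3 0.3525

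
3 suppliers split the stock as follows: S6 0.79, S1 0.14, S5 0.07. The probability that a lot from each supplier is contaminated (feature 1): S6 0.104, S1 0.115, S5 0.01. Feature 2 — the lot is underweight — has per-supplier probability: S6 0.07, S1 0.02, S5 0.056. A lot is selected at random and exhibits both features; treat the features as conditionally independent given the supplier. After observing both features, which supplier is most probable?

By Bayes' rule, posterior ∝ prior × likelihood:
  S6: 0.79 × 0.104 × 0.07 = 0.0057512
  S1: 0.14 × 0.115 × 0.02 = 0.000322
  S5: 0.07 × 0.01 × 0.056 = 0.0000392
Total = 0.0061124.
Largest term belongs to S6, so S6 is most probable.

S6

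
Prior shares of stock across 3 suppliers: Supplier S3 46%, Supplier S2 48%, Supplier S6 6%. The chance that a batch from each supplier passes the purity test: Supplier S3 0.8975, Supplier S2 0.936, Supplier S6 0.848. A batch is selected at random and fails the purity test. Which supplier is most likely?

Taking complements, P(off-spec | each) = Supplier S3 0.1025, Supplier S2 0.064, Supplier S6 0.152.
Compute prior × likelihood for every hypothesis:
  Supplier S3: 0.46 × 0.1025 = 0.04715
  Supplier S2: 0.48 × 0.064 = 0.03072
  Supplier S6: 0.06 × 0.152 = 0.00912
Normalizing constant = 0.08699.
Largest term belongs to Supplier S3, so Supplier S3 is most probable.

Supplier S3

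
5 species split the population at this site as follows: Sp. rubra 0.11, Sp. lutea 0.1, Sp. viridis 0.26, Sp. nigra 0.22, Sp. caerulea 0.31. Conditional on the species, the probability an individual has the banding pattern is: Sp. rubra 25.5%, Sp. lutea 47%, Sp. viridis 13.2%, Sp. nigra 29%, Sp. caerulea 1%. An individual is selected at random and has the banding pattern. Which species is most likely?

Sp. nigra

Unnormalized posteriors (prior × likelihood):
  Sp. rubra: 0.11 × 0.255 = 0.02805
  Sp. lutea: 0.1 × 0.47 = 0.047
  Sp. viridis: 0.26 × 0.132 = 0.03432
  Sp. nigra: 0.22 × 0.29 = 0.0638
  Sp. caerulea: 0.31 × 0.01 = 0.0031
Total = 0.17627.
Largest term belongs to Sp. nigra, so Sp. nigra is most probable.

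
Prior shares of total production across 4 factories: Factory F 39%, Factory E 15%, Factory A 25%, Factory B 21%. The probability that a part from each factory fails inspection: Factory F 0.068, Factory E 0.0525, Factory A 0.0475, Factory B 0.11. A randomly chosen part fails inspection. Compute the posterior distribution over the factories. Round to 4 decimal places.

Factory F 0.3823, Factory E 0.1135, Factory A 0.1712, Factory B 0.3330

Compute prior × likelihood for every hypothesis:
  Factory F: 0.39 × 0.068 = 0.02652
  Factory E: 0.15 × 0.0525 = 0.007875
  Factory A: 0.25 × 0.0475 = 0.011875
  Factory B: 0.21 × 0.11 = 0.0231
Total = 0.06937.
P(Factory F | nonconforming) = 0.02652/0.06937 ≈ 0.3823
P(Factory E | nonconforming) = 0.007875/0.06937 ≈ 0.1135
P(Factory A | nonconforming) = 0.011875/0.06937 ≈ 0.1712
P(Factory B | nonconforming) = 0.0231/0.06937 ≈ 0.3330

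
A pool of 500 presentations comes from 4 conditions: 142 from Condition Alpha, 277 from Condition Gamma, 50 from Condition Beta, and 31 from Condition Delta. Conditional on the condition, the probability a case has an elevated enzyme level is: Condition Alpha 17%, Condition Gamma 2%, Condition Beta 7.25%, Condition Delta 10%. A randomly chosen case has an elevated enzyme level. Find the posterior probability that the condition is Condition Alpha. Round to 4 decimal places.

0.6631

Prior × likelihood for each hypothesis:
  Condition Alpha: 0.284 × 0.17 = 0.04828
  Condition Gamma: 0.554 × 0.02 = 0.01108
  Condition Beta: 0.1 × 0.0725 = 0.00725
  Condition Delta: 0.062 × 0.1 = 0.0062
Normalizing constant = 0.07281.
P(Condition Alpha | evidence) = 0.04828 / 0.07281 ≈ 0.6631.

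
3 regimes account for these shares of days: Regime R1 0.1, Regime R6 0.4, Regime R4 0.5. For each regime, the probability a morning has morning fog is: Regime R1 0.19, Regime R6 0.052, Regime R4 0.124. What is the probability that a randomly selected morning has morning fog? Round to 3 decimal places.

Compute prior × likelihood for every hypothesis:
  Regime R1: 0.1 × 0.19 = 0.019
  Regime R6: 0.4 × 0.052 = 0.0208
  Regime R4: 0.5 × 0.124 = 0.062
P(fog) = 0.019 + 0.0208 + 0.062 = 0.1018 → 0.102.

0.102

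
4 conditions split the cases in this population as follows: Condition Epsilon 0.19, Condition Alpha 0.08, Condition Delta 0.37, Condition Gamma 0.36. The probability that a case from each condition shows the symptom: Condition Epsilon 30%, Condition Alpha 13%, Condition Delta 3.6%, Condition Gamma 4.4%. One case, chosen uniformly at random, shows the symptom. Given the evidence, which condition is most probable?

Compute prior × likelihood for every hypothesis:
  Condition Epsilon: 0.19 × 0.3 = 0.057
  Condition Alpha: 0.08 × 0.13 = 0.0104
  Condition Delta: 0.37 × 0.036 = 0.01332
  Condition Gamma: 0.36 × 0.044 = 0.01584
Sum = 0.09656.
Largest term belongs to Condition Epsilon, so Condition Epsilon is most probable.

Condition Epsilon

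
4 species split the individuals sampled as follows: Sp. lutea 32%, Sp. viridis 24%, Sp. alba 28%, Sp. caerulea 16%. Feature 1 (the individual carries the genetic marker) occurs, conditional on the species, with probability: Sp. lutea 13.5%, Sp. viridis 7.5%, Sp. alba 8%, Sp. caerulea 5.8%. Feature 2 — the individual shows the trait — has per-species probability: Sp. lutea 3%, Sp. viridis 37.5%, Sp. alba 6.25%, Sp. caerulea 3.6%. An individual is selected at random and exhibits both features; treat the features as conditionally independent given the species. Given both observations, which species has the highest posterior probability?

Compute prior × likelihood for every hypothesis:
  Sp. lutea: 0.32 × 0.135 × 0.03 = 0.001296
  Sp. viridis: 0.24 × 0.075 × 0.375 = 0.00675
  Sp. alba: 0.28 × 0.08 × 0.0625 = 0.0014
  Sp. caerulea: 0.16 × 0.058 × 0.036 = 0.00033408
Total = 0.00978008.
Largest term belongs to Sp. viridis, so Sp. viridis is most probable.

Sp. viridis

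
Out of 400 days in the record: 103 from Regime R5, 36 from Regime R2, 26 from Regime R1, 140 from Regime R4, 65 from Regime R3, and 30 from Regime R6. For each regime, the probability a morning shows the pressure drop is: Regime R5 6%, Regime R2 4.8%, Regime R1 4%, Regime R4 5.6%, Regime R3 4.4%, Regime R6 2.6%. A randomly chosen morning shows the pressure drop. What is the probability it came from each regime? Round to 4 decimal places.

Regime R5 0.3025, Regime R2 0.0846, Regime R1 0.0509, Regime R4 0.3838, Regime R3 0.1400, Regime R6 0.0382

By Bayes' rule, posterior ∝ prior × likelihood:
  Regime R5: 0.2575 × 0.06 = 0.01545
  Regime R2: 0.09 × 0.048 = 0.00432
  Regime R1: 0.065 × 0.04 = 0.0026
  Regime R4: 0.35 × 0.056 = 0.0196
  Regime R3: 0.1625 × 0.044 = 0.00715
  Regime R6: 0.075 × 0.026 = 0.00195
Total = 0.05107.
P(Regime R5 | drop) = 0.01545/0.05107 ≈ 0.3025
P(Regime R2 | drop) = 0.00432/0.05107 ≈ 0.0846
P(Regime R1 | drop) = 0.0026/0.05107 ≈ 0.0509
P(Regime R4 | drop) = 0.0196/0.05107 ≈ 0.3838
P(Regime R3 | drop) = 0.00715/0.05107 ≈ 0.1400
P(Regime R6 | drop) = 0.00195/0.05107 ≈ 0.0382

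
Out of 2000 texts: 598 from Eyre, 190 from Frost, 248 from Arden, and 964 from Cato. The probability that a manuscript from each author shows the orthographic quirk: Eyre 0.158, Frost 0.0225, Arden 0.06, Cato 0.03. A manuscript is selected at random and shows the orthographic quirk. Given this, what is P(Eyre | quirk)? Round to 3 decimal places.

0.663

By Bayes' rule, posterior ∝ prior × likelihood:
  Eyre: 0.299 × 0.158 = 0.047242
  Frost: 0.095 × 0.0225 = 0.0021375
  Arden: 0.124 × 0.06 = 0.00744
  Cato: 0.482 × 0.03 = 0.01446
Sum = 0.0712795.
P(Eyre | evidence) = 0.047242 / 0.0712795 ≈ 0.663.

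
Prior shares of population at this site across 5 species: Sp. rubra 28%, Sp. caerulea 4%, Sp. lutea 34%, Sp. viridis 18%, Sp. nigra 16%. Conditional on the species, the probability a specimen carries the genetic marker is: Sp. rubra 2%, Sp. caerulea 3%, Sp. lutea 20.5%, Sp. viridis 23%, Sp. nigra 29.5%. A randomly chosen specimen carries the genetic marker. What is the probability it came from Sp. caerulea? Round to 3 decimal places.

By Bayes' rule, posterior ∝ prior × likelihood:
  Sp. rubra: 0.28 × 0.02 = 0.0056
  Sp. caerulea: 0.04 × 0.03 = 0.0012
  Sp. lutea: 0.34 × 0.205 = 0.0697
  Sp. viridis: 0.18 × 0.23 = 0.0414
  Sp. nigra: 0.16 × 0.295 = 0.0472
Normalizing constant = 0.1651.
P(Sp. caerulea | evidence) = 0.0012 / 0.1651 ≈ 0.007.

0.007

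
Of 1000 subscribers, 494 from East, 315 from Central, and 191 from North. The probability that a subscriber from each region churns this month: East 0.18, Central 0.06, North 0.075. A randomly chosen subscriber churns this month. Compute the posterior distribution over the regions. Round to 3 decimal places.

Unnormalized posteriors (prior × likelihood):
  East: 0.494 × 0.18 = 0.08892
  Central: 0.315 × 0.06 = 0.0189
  North: 0.191 × 0.075 = 0.014325
Total = 0.122145.
P(East | churn) = 0.08892/0.122145 ≈ 0.728
P(Central | churn) = 0.0189/0.122145 ≈ 0.155
P(North | churn) = 0.014325/0.122145 ≈ 0.117

East 0.728, Central 0.155, North 0.117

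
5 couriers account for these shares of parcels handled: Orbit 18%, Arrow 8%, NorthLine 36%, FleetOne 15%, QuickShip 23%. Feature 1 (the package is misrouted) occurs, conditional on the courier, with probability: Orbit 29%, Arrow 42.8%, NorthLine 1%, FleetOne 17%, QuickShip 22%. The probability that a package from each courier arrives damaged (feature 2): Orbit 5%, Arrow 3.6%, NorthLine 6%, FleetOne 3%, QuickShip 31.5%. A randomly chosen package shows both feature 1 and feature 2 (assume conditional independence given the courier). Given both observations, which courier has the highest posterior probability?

By Bayes' rule, posterior ∝ prior × likelihood:
  Orbit: 0.18 × 0.29 × 0.05 = 0.00261
  Arrow: 0.08 × 0.428 × 0.036 = 0.00123264
  NorthLine: 0.36 × 0.01 × 0.06 = 0.000216
  FleetOne: 0.15 × 0.17 × 0.03 = 0.000765
  QuickShip: 0.23 × 0.22 × 0.315 = 0.015939
Total = 0.02076264.
Largest term belongs to QuickShip, so QuickShip is most probable.

QuickShip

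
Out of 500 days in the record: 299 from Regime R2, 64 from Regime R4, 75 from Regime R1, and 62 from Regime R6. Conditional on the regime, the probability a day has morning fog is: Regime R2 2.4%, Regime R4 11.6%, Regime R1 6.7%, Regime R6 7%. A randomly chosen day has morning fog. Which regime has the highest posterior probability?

Regime R4

Unnormalized posteriors (prior × likelihood):
  Regime R2: 0.598 × 0.024 = 0.014352
  Regime R4: 0.128 × 0.116 = 0.014848
  Regime R1: 0.15 × 0.067 = 0.01005
  Regime R6: 0.124 × 0.07 = 0.00868
Normalizing constant = 0.04793.
Largest term belongs to Regime R4, so Regime R4 is most probable.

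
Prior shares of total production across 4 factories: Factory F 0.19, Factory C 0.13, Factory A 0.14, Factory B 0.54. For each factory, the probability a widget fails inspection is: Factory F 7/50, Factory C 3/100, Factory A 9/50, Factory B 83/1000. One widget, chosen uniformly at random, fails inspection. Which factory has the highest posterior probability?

Factory B

Prior × likelihood for each hypothesis:
  Factory F: 0.19 × 0.14 = 0.0266
  Factory C: 0.13 × 0.03 = 0.0039
  Factory A: 0.14 × 0.18 = 0.0252
  Factory B: 0.54 × 0.083 = 0.04482
Total = 0.10052.
Largest term belongs to Factory B, so Factory B is most probable.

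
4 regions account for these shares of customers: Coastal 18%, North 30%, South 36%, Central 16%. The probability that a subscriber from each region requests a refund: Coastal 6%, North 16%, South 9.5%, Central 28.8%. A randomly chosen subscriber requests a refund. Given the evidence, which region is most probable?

North

Compute prior × likelihood for every hypothesis:
  Coastal: 0.18 × 0.06 = 0.0108
  North: 0.3 × 0.16 = 0.048
  South: 0.36 × 0.095 = 0.0342
  Central: 0.16 × 0.288 = 0.04608
Total = 0.13908.
Largest term belongs to North, so North is most probable.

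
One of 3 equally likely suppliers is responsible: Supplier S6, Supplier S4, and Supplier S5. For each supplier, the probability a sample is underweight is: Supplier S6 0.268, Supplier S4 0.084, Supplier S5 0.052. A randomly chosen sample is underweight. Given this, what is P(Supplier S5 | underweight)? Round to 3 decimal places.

With a uniform prior (1/3 each), posterior ∝ likelihood:
  Supplier S6: 0.268
  Supplier S4: 0.084
  Supplier S5: 0.052
Normalizing constant = 0.404.
P(Supplier S5 | evidence) = 0.052 / 0.404 ≈ 0.129.

0.129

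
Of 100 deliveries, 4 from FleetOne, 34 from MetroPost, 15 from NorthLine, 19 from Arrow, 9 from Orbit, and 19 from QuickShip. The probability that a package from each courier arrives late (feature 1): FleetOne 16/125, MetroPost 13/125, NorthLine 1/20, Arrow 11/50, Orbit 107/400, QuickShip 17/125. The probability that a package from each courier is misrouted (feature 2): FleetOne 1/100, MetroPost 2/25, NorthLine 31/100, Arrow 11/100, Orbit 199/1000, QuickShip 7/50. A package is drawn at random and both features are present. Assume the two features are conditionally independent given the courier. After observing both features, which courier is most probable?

By Bayes' rule, posterior ∝ prior × likelihood:
  FleetOne: 0.04 × 0.128 × 0.01 = 0.0000512
  MetroPost: 0.34 × 0.104 × 0.08 = 0.0028288
  NorthLine: 0.15 × 0.05 × 0.31 = 0.002325
  Arrow: 0.19 × 0.22 × 0.11 = 0.004598
  Orbit: 0.09 × 0.2675 × 0.199 = 0.004790925
  QuickShip: 0.19 × 0.136 × 0.14 = 0.0036176
Normalizing constant = 0.018211525.
Largest term belongs to Orbit, so Orbit is most probable.

Orbit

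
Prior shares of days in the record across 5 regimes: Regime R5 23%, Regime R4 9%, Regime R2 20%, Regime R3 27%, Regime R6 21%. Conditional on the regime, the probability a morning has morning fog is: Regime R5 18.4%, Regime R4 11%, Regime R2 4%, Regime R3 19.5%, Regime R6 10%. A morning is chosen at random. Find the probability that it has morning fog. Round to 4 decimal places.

Unnormalized posteriors (prior × likelihood):
  Regime R5: 0.23 × 0.184 = 0.04232
  Regime R4: 0.09 × 0.11 = 0.0099
  Regime R2: 0.2 × 0.04 = 0.008
  Regime R3: 0.27 × 0.195 = 0.05265
  Regime R6: 0.21 × 0.1 = 0.021
P(fog) = 0.04232 + 0.0099 + 0.008 + 0.05265 + 0.021 = 0.13387 → 0.1339.

0.1339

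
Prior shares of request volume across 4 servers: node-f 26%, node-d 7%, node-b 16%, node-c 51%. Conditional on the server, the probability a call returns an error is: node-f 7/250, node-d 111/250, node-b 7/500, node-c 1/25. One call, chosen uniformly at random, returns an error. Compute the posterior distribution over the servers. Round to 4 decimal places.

node-f 0.1193, node-d 0.5095, node-b 0.0367, node-c 0.3344

Compute prior × likelihood for every hypothesis:
  node-f: 0.26 × 0.028 = 0.00728
  node-d: 0.07 × 0.444 = 0.03108
  node-b: 0.16 × 0.014 = 0.00224
  node-c: 0.51 × 0.04 = 0.0204
Normalizing constant = 0.061.
P(node-f | error) = 0.00728/0.061 ≈ 0.1193
P(node-d | error) = 0.03108/0.061 ≈ 0.5095
P(node-b | error) = 0.00224/0.061 ≈ 0.0367
P(node-c | error) = 0.0204/0.061 ≈ 0.3344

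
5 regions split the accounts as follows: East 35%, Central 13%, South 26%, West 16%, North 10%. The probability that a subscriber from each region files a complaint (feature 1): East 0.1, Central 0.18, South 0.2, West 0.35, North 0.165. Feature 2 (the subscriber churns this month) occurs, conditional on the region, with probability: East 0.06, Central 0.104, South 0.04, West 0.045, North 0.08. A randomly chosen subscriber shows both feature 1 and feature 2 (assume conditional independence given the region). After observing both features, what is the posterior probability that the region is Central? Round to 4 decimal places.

Compute prior × likelihood for every hypothesis:
  East: 0.35 × 0.1 × 0.06 = 0.0021
  Central: 0.13 × 0.18 × 0.104 = 0.0024336
  South: 0.26 × 0.2 × 0.04 = 0.00208
  West: 0.16 × 0.35 × 0.045 = 0.00252
  North: 0.1 × 0.165 × 0.08 = 0.00132
Normalizing constant = 0.0104536.
P(Central | evidence) = 0.0024336 / 0.0104536 ≈ 0.2328.

0.2328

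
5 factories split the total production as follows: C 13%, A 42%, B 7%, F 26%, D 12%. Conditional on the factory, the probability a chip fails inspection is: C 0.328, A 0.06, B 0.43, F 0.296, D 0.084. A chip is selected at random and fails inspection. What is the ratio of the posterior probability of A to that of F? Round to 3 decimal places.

By Bayes' rule, posterior ∝ prior × likelihood:
  C: 0.13 × 0.328 = 0.04264
  A: 0.42 × 0.06 = 0.0252
  B: 0.07 × 0.43 = 0.0301
  F: 0.26 × 0.296 = 0.07696
  D: 0.12 × 0.084 = 0.01008
Normalizing constant = 0.18498.
The ratio is 0.0252 / 0.07696 (the normalizer cancels) = 0.327.

0.327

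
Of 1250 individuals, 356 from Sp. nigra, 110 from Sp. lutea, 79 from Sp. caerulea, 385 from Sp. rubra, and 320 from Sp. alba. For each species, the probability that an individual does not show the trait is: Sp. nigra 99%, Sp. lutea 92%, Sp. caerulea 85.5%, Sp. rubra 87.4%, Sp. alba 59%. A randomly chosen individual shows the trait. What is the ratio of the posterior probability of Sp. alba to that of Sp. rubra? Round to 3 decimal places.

2.705

Taking complements, P(trait | each) = Sp. nigra 0.01, Sp. lutea 0.08, Sp. caerulea 0.145, Sp. rubra 0.126, Sp. alba 0.41.
Unnormalized posteriors (prior × likelihood):
  Sp. nigra: 0.2848 × 0.01 = 0.002848
  Sp. lutea: 0.088 × 0.08 = 0.00704
  Sp. caerulea: 0.0632 × 0.145 = 0.009164
  Sp. rubra: 0.308 × 0.126 = 0.038808
  Sp. alba: 0.256 × 0.41 = 0.10496
Total = 0.16282.
The ratio is 0.10496 / 0.038808 (the normalizer cancels) = 2.705.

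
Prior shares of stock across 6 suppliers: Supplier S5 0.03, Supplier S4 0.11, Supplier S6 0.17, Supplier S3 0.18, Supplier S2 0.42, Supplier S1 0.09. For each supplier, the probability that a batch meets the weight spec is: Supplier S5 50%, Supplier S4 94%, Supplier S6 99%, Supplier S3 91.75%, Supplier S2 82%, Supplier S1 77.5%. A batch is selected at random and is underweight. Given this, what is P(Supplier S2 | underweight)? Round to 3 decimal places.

Taking complements, P(underweight | each) = Supplier S5 0.5, Supplier S4 0.06, Supplier S6 0.01, Supplier S3 0.0825, Supplier S2 0.18, Supplier S1 0.225.
Compute prior × likelihood for every hypothesis:
  Supplier S5: 0.03 × 0.5 = 0.015
  Supplier S4: 0.11 × 0.06 = 0.0066
  Supplier S6: 0.17 × 0.01 = 0.0017
  Supplier S3: 0.18 × 0.0825 = 0.01485
  Supplier S2: 0.42 × 0.18 = 0.0756
  Supplier S1: 0.09 × 0.225 = 0.02025
Sum = 0.134.
P(Supplier S2 | evidence) = 0.0756 / 0.134 ≈ 0.564.

0.564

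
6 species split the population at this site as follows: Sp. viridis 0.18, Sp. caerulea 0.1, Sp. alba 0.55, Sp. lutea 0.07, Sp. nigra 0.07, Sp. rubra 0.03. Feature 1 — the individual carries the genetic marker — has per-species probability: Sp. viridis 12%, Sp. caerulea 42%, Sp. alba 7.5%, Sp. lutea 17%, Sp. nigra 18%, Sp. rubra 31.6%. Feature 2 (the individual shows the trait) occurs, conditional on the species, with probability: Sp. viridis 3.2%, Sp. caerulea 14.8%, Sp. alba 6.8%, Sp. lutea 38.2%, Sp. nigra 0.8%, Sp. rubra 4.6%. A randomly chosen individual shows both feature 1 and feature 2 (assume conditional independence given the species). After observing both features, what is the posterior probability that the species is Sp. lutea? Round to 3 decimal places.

Prior × likelihood for each hypothesis:
  Sp. viridis: 0.18 × 0.12 × 0.032 = 0.0006912
  Sp. caerulea: 0.1 × 0.42 × 0.148 = 0.006216
  Sp. alba: 0.55 × 0.075 × 0.068 = 0.002805
  Sp. lutea: 0.07 × 0.17 × 0.382 = 0.0045458
  Sp. nigra: 0.07 × 0.18 × 0.008 = 0.0001008
  Sp. rubra: 0.03 × 0.316 × 0.046 = 0.00043608
Normalizing constant = 0.01479488.
P(Sp. lutea | evidence) = 0.0045458 / 0.01479488 ≈ 0.307.

0.307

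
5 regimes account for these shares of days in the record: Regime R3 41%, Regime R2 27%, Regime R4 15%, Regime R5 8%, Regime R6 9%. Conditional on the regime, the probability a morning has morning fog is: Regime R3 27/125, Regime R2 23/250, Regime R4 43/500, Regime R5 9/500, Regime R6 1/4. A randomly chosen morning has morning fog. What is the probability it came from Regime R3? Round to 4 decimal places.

By Bayes' rule, posterior ∝ prior × likelihood:
  Regime R3: 0.41 × 0.216 = 0.08856
  Regime R2: 0.27 × 0.092 = 0.02484
  Regime R4: 0.15 × 0.086 = 0.0129
  Regime R5: 0.08 × 0.018 = 0.00144
  Regime R6: 0.09 × 0.25 = 0.0225
Normalizing constant = 0.15024.
P(Regime R3 | evidence) = 0.08856 / 0.15024 ≈ 0.5895.

0.5895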